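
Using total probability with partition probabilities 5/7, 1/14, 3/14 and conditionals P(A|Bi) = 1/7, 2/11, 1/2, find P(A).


P(A) = P(A|B1)P(B1) + P(A|B2)P(B2) + P(A|B3)P(B3)
= 1/7*5/7 + 2/11*1/14 + 1/2*3/14
= 5/49 + 1/77 + 3/28 = 479/2156

479/2156


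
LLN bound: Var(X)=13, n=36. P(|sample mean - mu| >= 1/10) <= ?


Var(Xbar) = Var(X)/n = 13/36
Chebyshev: P(|Xbar-mu| >= 1/10) <= Var(Xbar)/(1/10)^2 = (13/36)/(1/100) = 325/9
Bound exceeds 1, so trivial bound: 1

1


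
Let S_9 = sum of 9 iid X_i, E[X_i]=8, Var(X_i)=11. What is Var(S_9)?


By independence, Var(S_n) = n*Var(X_1) = 9*11 = 99

99


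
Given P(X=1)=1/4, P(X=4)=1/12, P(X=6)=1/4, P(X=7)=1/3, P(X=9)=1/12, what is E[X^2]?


E[X^2] = sum(g(x)*P(x))
= 1*1/4 + 16*1/12 + 36*1/4 + 49*1/3 + 81*1/12
= 101/3

101/3


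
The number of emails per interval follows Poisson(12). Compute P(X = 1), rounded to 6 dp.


P(X=1) = e^(-12) * 12^1 / 1!
≈ 0.000006144212353 * 12 / 1
≈ 0.000074

0.000074


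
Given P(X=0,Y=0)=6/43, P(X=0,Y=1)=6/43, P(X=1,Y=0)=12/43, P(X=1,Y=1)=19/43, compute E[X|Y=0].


P(Y=0) = 18/43
E[X|Y=0] = (0*6 + 1*12)/18 = 12/18 = 2/3

2/3


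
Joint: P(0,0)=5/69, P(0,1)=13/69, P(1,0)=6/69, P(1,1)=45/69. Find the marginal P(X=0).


P(X=0) = P(0,0)+P(0,1) = 5/69 + 13/69 = 18/69 = 6/23

6/23


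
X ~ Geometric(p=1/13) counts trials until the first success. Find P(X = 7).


P(X=7) = (1-p)^6 * p = (12/13)^6 * 1/13
= 2985984/4826809 * 1/13 = 2985984/62748517

2985984/62748517


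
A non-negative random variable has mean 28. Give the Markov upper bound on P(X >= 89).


Markov: P(X >= a) <= E[X]/a
P(X >= 89) <= 28/89

28/89


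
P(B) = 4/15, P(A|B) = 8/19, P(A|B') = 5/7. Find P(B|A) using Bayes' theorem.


P(A) = P(A|B)P(B) + P(A|B')P(B') = 8/19*4/15 + 5/7*11/15 = 423/665
P(B|A) = P(A|B)P(B)/P(A) = (32/285)/(423/665) = 224/1269

224/1269


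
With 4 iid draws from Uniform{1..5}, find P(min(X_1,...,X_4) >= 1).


P(min >= 1) = P(all X_i >= 1) = (P(X_1 >= 1))^4
= (5/5)^4 = 1^4 = 1

1


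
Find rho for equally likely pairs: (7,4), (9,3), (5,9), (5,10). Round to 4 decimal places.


Cov(X,Y) = -4.7500, Var(X) = 2.7500, Var(Y) = 9.2500
rho = Cov/(sqrt(VarX)*sqrt(VarY)) = -0.9418

-0.9418


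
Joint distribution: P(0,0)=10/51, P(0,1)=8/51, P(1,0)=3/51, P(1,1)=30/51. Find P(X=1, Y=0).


Read from table: P(X=1, Y=0) = 3/51 = 1/17

1/17


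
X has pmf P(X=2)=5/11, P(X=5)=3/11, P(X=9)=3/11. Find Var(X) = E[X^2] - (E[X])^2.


E[X] = 52/11, E[X^2] = 338/11
Var(X) = E[X^2] - (E[X])^2 = 338/11 - (52/11)^2 = 1014/121

1014/121


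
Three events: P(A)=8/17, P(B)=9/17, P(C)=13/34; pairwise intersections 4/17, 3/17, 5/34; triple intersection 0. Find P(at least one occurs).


P(A∪B∪C) = P(A)+P(B)+P(C) - P(AB)-P(AC)-P(BC) + P(ABC)
= 8/17+9/17+13/34 - 4/17-3/17-5/34 + 0
= 14/17

14/17


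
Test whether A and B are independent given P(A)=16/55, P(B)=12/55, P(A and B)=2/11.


P(A)*P(B) = 16/55*12/55 = 192/3025
P(A∩B) = 2/11 != 192/3025, so not independent

No, A and B are not independent


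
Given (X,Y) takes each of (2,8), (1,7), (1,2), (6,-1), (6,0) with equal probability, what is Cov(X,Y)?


E[X]=16/5, E[Y]=16/5, E[XY]=19/5
Cov(X,Y) = E[XY] - E[X]E[Y] = 19/5 - 16/5*16/5 = -161/25

-161/25


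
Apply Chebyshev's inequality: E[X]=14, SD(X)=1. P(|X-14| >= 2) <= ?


k = 2/1 = 2
Chebyshev: P(|X-mu| >= k*sigma) <= 1/k^2 = 1/2^2 = 1/4

1/4


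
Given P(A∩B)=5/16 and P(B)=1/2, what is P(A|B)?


P(A|B) = P(A∩B)/P(B) = (15/48)/(24/48) = 15/24 = 5/8

5/8


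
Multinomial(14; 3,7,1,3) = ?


14! = 87178291200
Denominator: 3!=6 * 7!=5040 * 1!=1 * 3!=6
Coefficient = 87178291200 / 181440 = 480480

480480


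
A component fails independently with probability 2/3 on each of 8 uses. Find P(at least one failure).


P(at least one) = 1 - P(none)
P(none) = (1 - 2/3)^8 = (1/3)^8 = 1/6561
P(at least one) = 1 - 1/6561 = 6560/6561

6560/6561


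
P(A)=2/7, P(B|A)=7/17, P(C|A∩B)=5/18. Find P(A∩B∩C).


P(A∩B∩C) = P(A) * P(B|A) * P(C|A∩B)
= 2/7 * 7/17 * 5/18
= 2/17 * 5/18 = 5/153

5/153


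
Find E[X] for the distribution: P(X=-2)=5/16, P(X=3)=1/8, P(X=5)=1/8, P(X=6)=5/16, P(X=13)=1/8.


E[X] = sum(x * P(x))
= -2*5/16 + 3*1/8 + 5*1/8 + 6*5/16 + 13*1/8
= 31/8

31/8


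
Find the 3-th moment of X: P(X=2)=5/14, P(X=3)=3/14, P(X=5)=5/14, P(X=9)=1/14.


E[X^3] = sum(x^3 * P(x))
= 8*5/14 + 27*3/14 + 125*5/14 + 729*1/14
= 1475/14

1475/14


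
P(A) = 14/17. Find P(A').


P(A') = 1 - P(A) = 1 - 14/17 = 3/17

3/17


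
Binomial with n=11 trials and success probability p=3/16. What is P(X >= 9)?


P(X>=9) = P(X=9) + P(X=10) + P(X=11)
= 182953485/17592186044416 + 8444007/17592186044416 + 177147/17592186044416
= 191574639/17592186044416

191574639/17592186044416


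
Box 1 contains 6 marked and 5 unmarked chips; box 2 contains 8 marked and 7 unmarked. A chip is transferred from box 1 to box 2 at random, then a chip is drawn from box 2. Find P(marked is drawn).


P(transfer marked) = 6/11; P(transfer unmarked) = 5/11
If marked transferred: Urn II has 9 marked of 16, so P(marked|marked moved) = 9/16
If unmarked transferred: Urn II has 8 marked of 16, so P(marked|unmarked moved) = 1/2
By total probability: P(marked) = 6/11*9/16 + 5/11*1/2 = 47/88

47/88


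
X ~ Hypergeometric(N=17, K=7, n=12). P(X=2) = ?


P(X=2) = C(7,2)*C(10,10) / C(17,12)
= 21*1 / 6188
= 21/6188 = 3/884

3/884


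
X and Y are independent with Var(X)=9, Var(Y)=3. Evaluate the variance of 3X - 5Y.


Independence => Cov(X,Y)=0
Var(3X - 5Y) = 3^2*Var(X) + (-5)^2*Var(Y)
= 9*9 + 25*3 = 156

156


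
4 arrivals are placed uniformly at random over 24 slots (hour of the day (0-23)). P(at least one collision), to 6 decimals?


P(all different) = prod((24-i)/24 for i=0..3) = 0.768663
P(at least one match) = 1 - 0.768663 = 0.231337

0.231337


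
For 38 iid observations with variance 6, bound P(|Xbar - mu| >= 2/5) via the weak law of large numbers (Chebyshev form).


Var(Xbar) = Var(X)/n = 6/38
Chebyshev: P(|Xbar-mu| >= 2/5) <= Var(Xbar)/(2/5)^2 = (3/19)/(4/25) = 75/76

75/76


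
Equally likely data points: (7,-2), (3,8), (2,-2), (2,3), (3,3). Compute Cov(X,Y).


E[X]=17/5, E[Y]=2, E[XY]=21/5
Cov(X,Y) = E[XY] - E[X]E[Y] = 21/5 - 17/5*2 = -13/5

-13/5


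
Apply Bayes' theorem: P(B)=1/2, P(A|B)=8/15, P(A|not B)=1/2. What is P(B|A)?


P(A) = P(A|B)P(B) + P(A|B')P(B') = 8/15*1/2 + 1/2*1/2 = 31/60
P(B|A) = P(A|B)P(B)/P(A) = (4/15)/(31/60) = 16/31

16/31


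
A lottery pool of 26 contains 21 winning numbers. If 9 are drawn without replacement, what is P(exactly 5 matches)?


P(X=5) = C(21,5)*C(5,4) / C(26,9)
= 20349*5 / 3124550
= 101745/3124550 = 1071/32890

1071/32890


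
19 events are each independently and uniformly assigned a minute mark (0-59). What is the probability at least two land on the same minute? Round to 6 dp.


P(all different) = prod((60-i)/60 for i=0..18) = 0.040820
P(at least one match) = 1 - 0.040820 = 0.959180

0.959180


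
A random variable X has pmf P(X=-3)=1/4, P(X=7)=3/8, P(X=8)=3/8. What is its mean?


E[X] = sum(x * P(x))
= -3*1/4 + 7*3/8 + 8*3/8
= 39/8

39/8


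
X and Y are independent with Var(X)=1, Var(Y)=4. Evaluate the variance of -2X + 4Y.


Independence => Cov(X,Y)=0
Var(-2X + 4Y) = (-2)^2*Var(X) + 4^2*Var(Y)
= 4*1 + 16*4 = 68

68


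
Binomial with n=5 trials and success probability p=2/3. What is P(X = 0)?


P(X=0) = C(5,0) * p^0 * (1-p)^5
= 1 * 1 * 1/243
= 1/243

1/243


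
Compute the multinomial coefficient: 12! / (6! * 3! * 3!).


12! = 479001600
Denominator: 6!=720 * 3!=6 * 3!=6
Coefficient = 479001600 / 25920 = 18480

18480


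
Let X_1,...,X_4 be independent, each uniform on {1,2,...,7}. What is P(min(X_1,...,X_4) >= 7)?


P(min >= 7) = P(all X_i >= 7) = (P(X_1 >= 7))^4
= (1/7)^4 = 1/2401

1/2401


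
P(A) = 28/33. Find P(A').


P(A') = 1 - P(A) = 1 - 28/33 = 5/33

5/33


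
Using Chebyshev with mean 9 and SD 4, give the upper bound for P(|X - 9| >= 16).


k = 16/4 = 4
Chebyshev: P(|X-mu| >= k*sigma) <= 1/k^2 = 1/4^2 = 1/16

1/16


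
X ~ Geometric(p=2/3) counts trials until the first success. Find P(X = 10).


P(X=10) = (1-p)^9 * p = (1/3)^9 * 2/3
= 1/19683 * 2/3 = 2/59049

2/59049


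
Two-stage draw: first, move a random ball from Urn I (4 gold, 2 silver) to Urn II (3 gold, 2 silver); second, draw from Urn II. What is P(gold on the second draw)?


P(transfer gold) = 4/6 = 2/3; P(transfer silver) = 1/3
If gold transferred: Urn II has 4 gold of 6, so P(gold|gold moved) = 2/3
If silver transferred: Urn II has 3 gold of 6, so P(gold|silver moved) = 1/2
By total probability: P(gold) = 2/3*2/3 + 1/3*1/2 = 11/18

11/18


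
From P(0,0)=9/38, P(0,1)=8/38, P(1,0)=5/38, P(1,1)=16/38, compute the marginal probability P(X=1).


P(X=1) = P(1,0)+P(1,1) = 5/38 + 16/38 = 21/38

21/38


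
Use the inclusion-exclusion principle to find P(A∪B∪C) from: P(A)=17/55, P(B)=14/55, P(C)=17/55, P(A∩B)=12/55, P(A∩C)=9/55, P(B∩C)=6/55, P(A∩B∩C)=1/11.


P(A∪B∪C) = P(A)+P(B)+P(C) - P(AB)-P(AC)-P(BC) + P(ABC)
= 17/55+14/55+17/55 - 12/55-9/55-6/55 + 1/11
= 26/55

26/55


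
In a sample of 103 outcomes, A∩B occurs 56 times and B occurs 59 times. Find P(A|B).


P(A|B) = P(A∩B)/P(B) = (56/103)/(59/103) = 56/59

56/59


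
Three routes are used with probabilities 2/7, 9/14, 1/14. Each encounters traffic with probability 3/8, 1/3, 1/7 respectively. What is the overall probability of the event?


P(A) = P(A|B1)P(B1) + P(A|B2)P(B2) + P(A|B3)P(B3)
= 3/8*2/7 + 1/3*9/14 + 1/7*1/14
= 3/28 + 3/14 + 1/98 = 65/196

65/196


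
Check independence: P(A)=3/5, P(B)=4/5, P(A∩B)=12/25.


P(A)*P(B) = 3/5*4/5 = 12/25
P(A∩B) = 12/25, which equals P(A)P(B), so independent

Yes, A and B are independent


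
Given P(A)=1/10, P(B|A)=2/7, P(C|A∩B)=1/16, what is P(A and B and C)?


P(A∩B∩C) = P(A) * P(B|A) * P(C|A∩B)
= 1/10 * 2/7 * 1/16
= 1/35 * 1/16 = 1/560

1/560


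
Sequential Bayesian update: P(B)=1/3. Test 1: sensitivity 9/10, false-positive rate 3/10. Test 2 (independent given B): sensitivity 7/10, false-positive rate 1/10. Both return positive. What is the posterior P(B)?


After test 1: P(+) = 9/10*1/3 + 3/10*2/3 = 1/2
P(B|+) = (3/10)/(1/2) = 3/5
After test 2 (use post1 as new prior): P(+) = 7/10*3/5 + 1/10*2/5 = 23/50
P(B|+,+) = (21/50)/(23/50) = 21/23

21/23


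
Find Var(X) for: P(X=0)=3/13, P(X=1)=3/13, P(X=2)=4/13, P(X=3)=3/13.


E[X] = 20/13, E[X^2] = 46/13
Var(X) = E[X^2] - (E[X])^2 = 46/13 - (20/13)^2 = 198/169

198/169


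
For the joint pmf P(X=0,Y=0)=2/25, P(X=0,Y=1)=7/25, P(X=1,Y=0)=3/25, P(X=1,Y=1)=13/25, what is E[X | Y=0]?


P(Y=0) = 5/25
E[X|Y=0] = (0*2 + 1*3)/5 = 3/5

3/5


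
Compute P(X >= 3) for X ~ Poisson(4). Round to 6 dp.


P(X>=3) = 1 - P(X<=2) = 1 - (e^(-4)*4^0/0! + e^(-4)*4^1/1! + e^(-4)*4^2/2!)
≈ 1 - (0.0183156389 + 0.0732625556 + 0.1465251111)
= 1 - 0.2381033056 = 0.7618966944
≈ 0.761897

0.761897


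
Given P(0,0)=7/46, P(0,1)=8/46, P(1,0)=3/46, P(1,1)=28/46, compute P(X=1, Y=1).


Read from table: P(X=1, Y=1) = 28/46 = 14/23

14/23


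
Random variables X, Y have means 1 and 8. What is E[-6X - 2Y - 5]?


E[-6X - 2Y - 5] = -6*E[X] - 2*E[Y] - 5
= (-6)*(1) + (-2)*(8) + (-5)
= -6 - 16 - 5 = -27

-27


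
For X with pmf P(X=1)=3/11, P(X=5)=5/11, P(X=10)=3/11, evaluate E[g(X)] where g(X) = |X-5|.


E[|X-5|] = sum(g(x)*P(x))
= 4*3/11 + 0*5/11 + 5*3/11
= 27/11

27/11


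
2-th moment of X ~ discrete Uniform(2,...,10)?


E[X^2] = (1/9) * sum(x^2 for x=2..10)
= 384/9 = 128/3

128/3


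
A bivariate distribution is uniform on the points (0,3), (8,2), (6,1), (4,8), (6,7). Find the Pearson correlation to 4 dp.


Cov(X,Y) = -0.9600, Var(X) = 7.3600, Var(Y) = 7.7600
rho = Cov/(sqrt(VarX)*sqrt(VarY)) = -0.1270

-0.1270


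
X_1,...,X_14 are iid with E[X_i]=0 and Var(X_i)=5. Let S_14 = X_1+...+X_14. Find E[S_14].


E[S_n] = n*E[X_1] = 14*0 = 0

0


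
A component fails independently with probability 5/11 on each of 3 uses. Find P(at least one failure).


P(at least one) = 1 - P(none)
P(none) = (1 - 5/11)^3 = (6/11)^3 = 216/1331
P(at least one) = 1 - 216/1331 = 1115/1331

1115/1331


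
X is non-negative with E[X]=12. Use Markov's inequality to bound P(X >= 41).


Markov: P(X >= a) <= E[X]/a
P(X >= 41) <= 12/41

12/41


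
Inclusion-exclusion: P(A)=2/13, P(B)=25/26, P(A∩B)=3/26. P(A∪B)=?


P(A∪B) = P(A) + P(B) - P(A∩B)
= 2/13 + 25/26 - 3/26 = 1

1


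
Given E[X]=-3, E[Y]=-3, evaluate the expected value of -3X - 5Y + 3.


E[-3X - 5Y + 3] = -3*E[X] - 5*E[Y] + 3
= (-3)*(-3) + (-5)*(-3) + (3)
= 9 + 15 + 3 = 27

27


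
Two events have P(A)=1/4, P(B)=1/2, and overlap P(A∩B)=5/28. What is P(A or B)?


P(A∪B) = P(A) + P(B) - P(A∩B)
= 1/4 + 1/2 - 5/28 = 4/7

4/7


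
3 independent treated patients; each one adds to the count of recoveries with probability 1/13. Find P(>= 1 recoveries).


P(at least one) = 1 - P(none)
P(none) = (1 - 1/13)^3 = (12/13)^3 = 1728/2197
P(at least one) = 1 - 1728/2197 = 469/2197

469/2197


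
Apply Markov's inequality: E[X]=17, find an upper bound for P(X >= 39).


Markov: P(X >= a) <= E[X]/a
P(X >= 39) <= 17/39

17/39


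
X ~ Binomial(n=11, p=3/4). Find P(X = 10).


P(X=10) = C(11,10) * p^10 * (1-p)^1
= 11 * 59049/1048576 * 1/4
= 649539/4194304

649539/4194304


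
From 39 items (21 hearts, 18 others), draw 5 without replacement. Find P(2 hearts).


P(X=2) = C(21,2)*C(18,3) / C(39,5)
= 210*816 / 575757
= 171360/575757 = 2720/9139

2720/9139


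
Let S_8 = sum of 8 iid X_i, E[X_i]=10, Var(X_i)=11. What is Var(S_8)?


By independence, Var(S_n) = n*Var(X_1) = 8*11 = 88

88


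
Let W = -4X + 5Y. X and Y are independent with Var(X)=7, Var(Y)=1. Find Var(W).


Independence => Cov(X,Y)=0
Var(-4X + 5Y) = (-4)^2*Var(X) + 5^2*Var(Y)
= 16*7 + 25*1 = 137

137


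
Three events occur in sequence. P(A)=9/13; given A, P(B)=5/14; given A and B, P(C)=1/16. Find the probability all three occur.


P(A∩B∩C) = P(A) * P(B|A) * P(C|A∩B)
= 9/13 * 5/14 * 1/16
= 45/182 * 1/16 = 45/2912

45/2912


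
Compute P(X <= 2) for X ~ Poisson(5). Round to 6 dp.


P(X<=2) = e^(-5)*5^0/0! + e^(-5)*5^1/1! + e^(-5)*5^2/2!
≈ 0.0067379470 + 0.0336897350 + 0.0842243375
= 0.1246520195
≈ 0.124652

0.124652


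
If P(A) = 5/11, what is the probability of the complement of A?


P(A') = 1 - P(A) = 1 - 5/11 = 6/11

6/11


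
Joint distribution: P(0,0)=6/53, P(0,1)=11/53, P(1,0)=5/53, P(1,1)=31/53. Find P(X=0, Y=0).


Read from table: P(X=0, Y=0) = 6/53

6/53


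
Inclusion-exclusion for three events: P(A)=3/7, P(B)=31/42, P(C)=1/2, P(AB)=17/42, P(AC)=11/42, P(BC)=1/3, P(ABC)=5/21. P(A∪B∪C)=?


P(A∪B∪C) = P(A)+P(B)+P(C) - P(AB)-P(AC)-P(BC) + P(ABC)
= 3/7+31/42+1/2 - 17/42-11/42-1/3 + 5/21
= 19/21

19/21


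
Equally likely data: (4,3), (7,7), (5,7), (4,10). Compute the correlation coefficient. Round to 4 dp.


Cov(X,Y) = 0.2500, Var(X) = 1.5000, Var(Y) = 6.1875
rho = Cov/(sqrt(VarX)*sqrt(VarY)) = 0.0821

0.0821


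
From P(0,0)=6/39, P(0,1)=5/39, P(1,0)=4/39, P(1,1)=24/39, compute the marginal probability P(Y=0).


P(Y=0) = P(0,0)+P(1,0) = 6/39 + 4/39 = 10/39

10/39


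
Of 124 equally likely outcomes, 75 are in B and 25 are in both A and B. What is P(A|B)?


P(A|B) = P(A∩B)/P(B) = (25/124)/(75/124) = 25/75 = 1/3

1/3


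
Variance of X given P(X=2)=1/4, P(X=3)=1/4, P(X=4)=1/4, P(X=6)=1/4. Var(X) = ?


E[X] = 15/4, E[X^2] = 65/4
Var(X) = E[X^2] - (E[X])^2 = 65/4 - (15/4)^2 = 35/16

35/16


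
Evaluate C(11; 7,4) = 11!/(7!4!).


11! = 39916800
Denominator: 7!=5040 * 4!=24
Coefficient = 39916800 / 120960 = 330

330


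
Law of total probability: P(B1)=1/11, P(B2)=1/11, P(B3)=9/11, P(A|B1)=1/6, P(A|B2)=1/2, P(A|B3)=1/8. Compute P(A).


P(A) = P(A|B1)P(B1) + P(A|B2)P(B2) + P(A|B3)P(B3)
= 1/6*1/11 + 1/2*1/11 + 1/8*9/11
= 1/66 + 1/22 + 9/88 = 43/264

43/264


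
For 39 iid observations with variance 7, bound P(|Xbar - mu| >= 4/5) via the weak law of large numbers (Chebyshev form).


Var(Xbar) = Var(X)/n = 7/39
Chebyshev: P(|Xbar-mu| >= 4/5) <= Var(Xbar)/(4/5)^2 = (7/39)/(16/25) = 175/624

175/624


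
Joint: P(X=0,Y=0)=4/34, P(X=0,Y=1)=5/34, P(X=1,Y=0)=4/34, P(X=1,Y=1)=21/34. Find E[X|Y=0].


P(Y=0) = 8/34
E[X|Y=0] = (0*4 + 1*4)/8 = 4/8 = 1/2

1/2


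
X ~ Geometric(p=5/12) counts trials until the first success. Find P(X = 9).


P(X=9) = (1-p)^8 * p = (7/12)^8 * 5/12
= 5764801/429981696 * 5/12 = 28824005/5159780352

28824005/5159780352


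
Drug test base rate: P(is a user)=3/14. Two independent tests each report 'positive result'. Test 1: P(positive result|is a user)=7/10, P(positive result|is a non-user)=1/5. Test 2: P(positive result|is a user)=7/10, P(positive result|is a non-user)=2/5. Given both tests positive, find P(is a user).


After test 1: P(+) = 7/10*3/14 + 1/5*11/14 = 43/140
P(B|+) = (3/20)/(43/140) = 21/43
After test 2 (use post1 as new prior): P(+) = 7/10*21/43 + 2/5*22/43 = 47/86
P(B|+,+) = (147/430)/(47/86) = 147/235

147/235


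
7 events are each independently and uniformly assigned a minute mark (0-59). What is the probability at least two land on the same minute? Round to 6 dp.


P(all different) = prod((60-i)/60 for i=0..6) = 0.695331
P(at least one match) = 1 - 0.695331 = 0.304669

0.304669


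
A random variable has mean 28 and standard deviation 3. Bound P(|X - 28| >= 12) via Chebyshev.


k = 12/3 = 4
Chebyshev: P(|X-mu| >= k*sigma) <= 1/k^2 = 1/4^2 = 1/16

1/16


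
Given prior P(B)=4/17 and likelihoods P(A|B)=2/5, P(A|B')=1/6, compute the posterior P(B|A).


P(A) = P(A|B)P(B) + P(A|B')P(B') = 2/5*4/17 + 1/6*13/17 = 113/510
P(B|A) = P(A|B)P(B)/P(A) = (8/85)/(113/510) = 48/113

48/113


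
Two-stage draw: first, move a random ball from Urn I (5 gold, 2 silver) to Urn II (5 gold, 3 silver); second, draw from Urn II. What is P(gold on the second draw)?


P(transfer gold) = 5/7; P(transfer silver) = 2/7
If gold transferred: Urn II has 6 gold of 9, so P(gold|gold moved) = 2/3
If silver transferred: Urn II has 5 gold of 9, so P(gold|silver moved) = 5/9
By total probability: P(gold) = 5/7*2/3 + 2/7*5/9 = 40/63

40/63


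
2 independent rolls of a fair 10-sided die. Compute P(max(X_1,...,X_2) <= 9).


P(max <= 9) = P(all X_i <= 9) = (P(X_1 <= 9))^2
= (9/10)^2 = 81/100

81/100


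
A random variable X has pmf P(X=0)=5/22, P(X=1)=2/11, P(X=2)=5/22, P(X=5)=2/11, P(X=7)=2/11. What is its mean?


E[X] = sum(x * P(x))
= 0*5/22 + 1*2/11 + 2*5/22 + 5*2/11 + 7*2/11
= 31/11

31/11


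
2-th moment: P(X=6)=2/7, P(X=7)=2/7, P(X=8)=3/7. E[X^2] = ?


E[X^2] = sum(x^2 * P(x))
= 36*2/7 + 49*2/7 + 64*3/7
= 362/7

362/7


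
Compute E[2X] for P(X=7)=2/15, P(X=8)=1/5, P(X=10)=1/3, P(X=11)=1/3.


E[2X] = sum(g(x)*P(x))
= 14*2/15 + 16*1/5 + 20*1/3 + 22*1/3
= 286/15

286/15


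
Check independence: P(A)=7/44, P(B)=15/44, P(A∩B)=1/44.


P(A)*P(B) = 7/44*15/44 = 105/1936
P(A∩B) = 1/44 != 105/1936, so not independent

No, A and B are not independent


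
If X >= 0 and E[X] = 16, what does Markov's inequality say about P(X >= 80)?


Markov: P(X >= a) <= E[X]/a
P(X >= 80) <= 16/80 = 1/5

1/5


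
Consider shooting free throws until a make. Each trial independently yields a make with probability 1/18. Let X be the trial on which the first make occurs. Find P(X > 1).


P(X > 1) = P(first 1 trials all fail) = (1-p)^1 = (17/18)^1 = 17/18

17/18


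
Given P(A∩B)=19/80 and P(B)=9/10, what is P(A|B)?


P(A|B) = P(A∩B)/P(B) = (19/80)/(72/80) = 19/72

19/72


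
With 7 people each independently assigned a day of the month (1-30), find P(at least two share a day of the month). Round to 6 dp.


P(all different) = prod((30-i)/30 for i=0..6) = 0.469156
P(at least one match) = 1 - 0.469156 = 0.530844

0.530844


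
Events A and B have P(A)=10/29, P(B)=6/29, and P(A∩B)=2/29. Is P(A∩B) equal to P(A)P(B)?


P(A)*P(B) = 10/29*6/29 = 60/841
P(A∩B) = 2/29 != 60/841, so not independent

No, A and B are not independent


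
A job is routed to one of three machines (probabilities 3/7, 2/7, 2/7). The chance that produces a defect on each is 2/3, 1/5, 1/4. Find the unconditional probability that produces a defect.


P(A) = P(A|B1)P(B1) + P(A|B2)P(B2) + P(A|B3)P(B3)
= 2/3*3/7 + 1/5*2/7 + 1/4*2/7
= 2/7 + 2/35 + 1/14 = 29/70

29/70


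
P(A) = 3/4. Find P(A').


P(A') = 1 - P(A) = 1 - 3/4 = 1/4

1/4


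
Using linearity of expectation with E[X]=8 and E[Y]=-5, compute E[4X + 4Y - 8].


E[4X + 4Y - 8] = 4*E[X] + 4*E[Y] - 8
= (4)*(8) + (4)*(-5) + (-8)
= 32 - 20 - 8 = 4

4


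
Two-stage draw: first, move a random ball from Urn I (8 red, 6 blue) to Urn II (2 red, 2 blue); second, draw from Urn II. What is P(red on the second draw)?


P(transfer red) = 8/14 = 4/7; P(transfer blue) = 3/7
If red transferred: Urn II has 3 red of 5, so P(red|red moved) = 3/5
If blue transferred: Urn II has 2 red of 5, so P(red|blue moved) = 2/5
By total probability: P(red) = 4/7*3/5 + 3/7*2/5 = 18/35

18/35


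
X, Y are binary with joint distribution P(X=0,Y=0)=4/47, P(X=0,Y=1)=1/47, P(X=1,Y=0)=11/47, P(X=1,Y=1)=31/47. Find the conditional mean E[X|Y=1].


P(Y=1) = 32/47
E[X|Y=1] = (0*1 + 1*31)/32 = 31/32

31/32


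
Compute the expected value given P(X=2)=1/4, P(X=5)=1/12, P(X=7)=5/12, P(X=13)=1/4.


E[X] = sum(x * P(x))
= 2*1/4 + 5*1/12 + 7*5/12 + 13*1/4
= 85/12

85/12


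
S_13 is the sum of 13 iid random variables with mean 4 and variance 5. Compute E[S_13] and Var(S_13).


E[S_n] = n*mu = 13*4 = 52
Var(S_n) = n*sigma^2 = 13*5 = 65

E[S_13]=52, Var(S_13)=65


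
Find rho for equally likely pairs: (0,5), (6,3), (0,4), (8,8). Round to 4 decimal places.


Cov(X,Y) = 3.0000, Var(X) = 12.7500, Var(Y) = 3.5000
rho = Cov/(sqrt(VarX)*sqrt(VarY)) = 0.4491

0.4491


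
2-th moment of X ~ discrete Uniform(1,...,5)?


E[X^2] = (1/5) * sum(x^2 for x=1..5)
= 55/5 = 11

11


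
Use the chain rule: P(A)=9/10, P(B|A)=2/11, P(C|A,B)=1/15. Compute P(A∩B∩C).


P(A∩B∩C) = P(A) * P(B|A) * P(C|A∩B)
= 9/10 * 2/11 * 1/15
= 9/55 * 1/15 = 3/275

3/275


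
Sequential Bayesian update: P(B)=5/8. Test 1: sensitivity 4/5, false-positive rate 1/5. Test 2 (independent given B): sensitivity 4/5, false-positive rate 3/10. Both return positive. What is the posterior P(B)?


After test 1: P(+) = 4/5*5/8 + 1/5*3/8 = 23/40
P(B|+) = (1/2)/(23/40) = 20/23
After test 2 (use post1 as new prior): P(+) = 4/5*20/23 + 3/10*3/23 = 169/230
P(B|+,+) = (16/23)/(169/230) = 160/169

160/169


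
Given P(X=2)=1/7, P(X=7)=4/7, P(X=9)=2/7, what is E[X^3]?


E[X^3] = sum(g(x)*P(x))
= 8*1/7 + 343*4/7 + 729*2/7
= 2838/7

2838/7


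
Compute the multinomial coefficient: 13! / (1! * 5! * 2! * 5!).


13! = 6227020800
Denominator: 1!=1 * 5!=120 * 2!=2 * 5!=120
Coefficient = 6227020800 / 28800 = 216216

216216


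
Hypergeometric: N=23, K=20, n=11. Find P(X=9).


P(X=9) = C(20,9)*C(3,2) / C(23,11)
= 167960*3 / 1352078
= 503880/1352078 = 60/161

60/161


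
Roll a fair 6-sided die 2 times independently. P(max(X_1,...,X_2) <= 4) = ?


P(max <= 4) = P(all X_i <= 4) = (P(X_1 <= 4))^2
= (4/6)^2 = (2/3)^2 = 4/9

4/9


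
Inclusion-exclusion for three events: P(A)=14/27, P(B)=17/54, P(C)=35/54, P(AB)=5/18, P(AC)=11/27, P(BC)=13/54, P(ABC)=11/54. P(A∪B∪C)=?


P(A∪B∪C) = P(A)+P(B)+P(C) - P(AB)-P(AC)-P(BC) + P(ABC)
= 14/27+17/54+35/54 - 5/18-11/27-13/54 + 11/54
= 41/54

41/54


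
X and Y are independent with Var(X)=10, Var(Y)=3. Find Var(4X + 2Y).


Independence => Cov(X,Y)=0
Var(4X + 2Y) = 4^2*Var(X) + 2^2*Var(Y)
= 16*10 + 4*3 = 172

172


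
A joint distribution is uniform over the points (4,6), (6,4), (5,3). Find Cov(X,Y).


E[X]=5, E[Y]=13/3, E[XY]=21
Cov(X,Y) = E[XY] - E[X]E[Y] = 21 - 5*13/3 = -2/3

-2/3


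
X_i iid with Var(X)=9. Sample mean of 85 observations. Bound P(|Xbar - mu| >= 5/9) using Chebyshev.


Var(Xbar) = Var(X)/n = 9/85
Chebyshev: P(|Xbar-mu| >= 5/9) <= Var(Xbar)/(5/9)^2 = (9/85)/(25/81) = 729/2125

729/2125


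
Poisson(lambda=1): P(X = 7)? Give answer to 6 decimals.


P(X=7) = e^(-1) * 1^7 / 7!
≈ 0.3678794412 * 1 / 5040
≈ 0.000073

0.000073


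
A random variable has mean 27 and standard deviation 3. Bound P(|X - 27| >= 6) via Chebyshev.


k = 6/3 = 2
Chebyshev: P(|X-mu| >= k*sigma) <= 1/k^2 = 1/2^2 = 1/4

1/4


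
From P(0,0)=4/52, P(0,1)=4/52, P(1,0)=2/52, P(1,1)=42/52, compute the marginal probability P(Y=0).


P(Y=0) = P(0,0)+P(1,0) = 4/52 + 2/52 = 6/52 = 3/26

3/26


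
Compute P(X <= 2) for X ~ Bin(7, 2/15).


P(X<=2) = P(X=0) + P(X=1) + P(X=2)
= 62748517/170859375 + 67575326/170859375 + 10396204/56953125
= 10767497/11390625

10767497/11390625


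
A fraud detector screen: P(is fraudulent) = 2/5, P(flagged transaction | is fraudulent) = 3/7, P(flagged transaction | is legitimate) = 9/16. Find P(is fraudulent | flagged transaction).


P(A) = P(A|B)P(B) + P(A|B')P(B') = 3/7*2/5 + 9/16*3/5 = 57/112
P(B|A) = P(A|B)P(B)/P(A) = (6/35)/(57/112) = 32/95

32/95


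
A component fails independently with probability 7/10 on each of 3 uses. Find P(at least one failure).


P(at least one) = 1 - P(none)
P(none) = (1 - 7/10)^3 = (3/10)^3 = 27/1000
P(at least one) = 1 - 27/1000 = 973/1000

973/1000


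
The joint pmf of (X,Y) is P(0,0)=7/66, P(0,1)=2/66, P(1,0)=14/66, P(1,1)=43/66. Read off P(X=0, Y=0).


Read from table: P(X=0, Y=0) = 7/66

7/66


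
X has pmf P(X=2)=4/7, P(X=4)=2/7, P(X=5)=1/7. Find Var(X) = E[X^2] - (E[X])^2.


E[X] = 3, E[X^2] = 73/7
Var(X) = E[X^2] - (E[X])^2 = 73/7 - (3)^2 = 10/7

10/7


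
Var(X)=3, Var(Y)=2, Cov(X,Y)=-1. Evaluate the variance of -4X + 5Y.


Var(-4X + 5Y) = (-4)^2*Var(X) + 5^2*Var(Y) + 2*(-4)*5*Cov(X,Y)
= 16*3 + 25*2 - 40*(-1)
= 48 + 50 + 40 = 138

138


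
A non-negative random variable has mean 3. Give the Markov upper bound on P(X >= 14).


Markov: P(X >= a) <= E[X]/a
P(X >= 14) <= 3/14

3/14


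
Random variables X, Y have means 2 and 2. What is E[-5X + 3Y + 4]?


E[-5X + 3Y + 4] = -5*E[X] + 3*E[Y] + 4
= (-5)*(2) + (3)*(2) + (4)
= -10 + 6 + 4 = 0

0


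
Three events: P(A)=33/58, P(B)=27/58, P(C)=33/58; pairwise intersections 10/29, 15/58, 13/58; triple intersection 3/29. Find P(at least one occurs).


P(A∪B∪C) = P(A)+P(B)+P(C) - P(AB)-P(AC)-P(BC) + P(ABC)
= 33/58+27/58+33/58 - 10/29-15/58-13/58 + 3/29
= 51/58

51/58


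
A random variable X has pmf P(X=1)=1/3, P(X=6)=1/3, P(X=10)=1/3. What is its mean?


E[X] = sum(x * P(x))
= 1*1/3 + 6*1/3 + 10*1/3
= 17/3

17/3


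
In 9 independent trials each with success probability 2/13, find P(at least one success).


P(at least one) = 1 - P(none)
P(none) = (1 - 2/13)^9 = (11/13)^9 = 2357947691/10604499373
P(at least one) = 1 - 2357947691/10604499373 = 8246551682/10604499373

8246551682/10604499373


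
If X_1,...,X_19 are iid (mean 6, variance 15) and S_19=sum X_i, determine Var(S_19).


By independence, Var(S_n) = n*Var(X_1) = 19*15 = 285

285


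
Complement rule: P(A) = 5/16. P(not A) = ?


P(A') = 1 - P(A) = 1 - 5/16 = 11/16

11/16


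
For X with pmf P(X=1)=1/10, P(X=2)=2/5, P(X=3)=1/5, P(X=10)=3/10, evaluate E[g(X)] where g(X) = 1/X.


E[1/X] = sum(g(x)*P(x))
= 1*1/10 + 1/2*2/5 + 1/3*1/5 + 1/10*3/10
= 119/300

119/300


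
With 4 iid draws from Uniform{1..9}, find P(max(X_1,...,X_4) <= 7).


P(max <= 7) = P(all X_i <= 7) = (P(X_1 <= 7))^4
= (7/9)^4 = 2401/6561

2401/6561


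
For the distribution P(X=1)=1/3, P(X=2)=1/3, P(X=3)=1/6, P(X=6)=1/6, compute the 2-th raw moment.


E[X^2] = sum(x^2 * P(x))
= 1*1/3 + 4*1/3 + 9*1/6 + 36*1/6
= 55/6

55/6


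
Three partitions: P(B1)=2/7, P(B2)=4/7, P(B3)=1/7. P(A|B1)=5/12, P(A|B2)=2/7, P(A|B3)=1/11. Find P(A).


P(A) = P(A|B1)P(B1) + P(A|B2)P(B2) + P(A|B3)P(B3)
= 5/12*2/7 + 2/7*4/7 + 1/11*1/7
= 5/42 + 8/49 + 1/77 = 955/3234

955/3234


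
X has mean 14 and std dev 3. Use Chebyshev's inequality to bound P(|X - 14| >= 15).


k = 15/3 = 5
Chebyshev: P(|X-mu| >= k*sigma) <= 1/k^2 = 1/5^2 = 1/25

1/25


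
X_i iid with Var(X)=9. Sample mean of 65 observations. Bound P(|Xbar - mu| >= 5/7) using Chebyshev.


Var(Xbar) = Var(X)/n = 9/65
Chebyshev: P(|Xbar-mu| >= 5/7) <= Var(Xbar)/(5/7)^2 = (9/65)/(25/49) = 441/1625

441/1625


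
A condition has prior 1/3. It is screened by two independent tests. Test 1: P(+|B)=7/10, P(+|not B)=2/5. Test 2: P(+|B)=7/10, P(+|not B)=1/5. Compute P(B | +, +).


After test 1: P(+) = 7/10*1/3 + 2/5*2/3 = 1/2
P(B|+) = (7/30)/(1/2) = 7/15
After test 2 (use post1 as new prior): P(+) = 7/10*7/15 + 1/5*8/15 = 13/30
P(B|+,+) = (49/150)/(13/30) = 49/65

49/65


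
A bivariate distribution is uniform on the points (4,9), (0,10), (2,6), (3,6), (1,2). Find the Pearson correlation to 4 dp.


Cov(X,Y) = 0.4000, Var(X) = 2.0000, Var(Y) = 7.8400
rho = Cov/(sqrt(VarX)*sqrt(VarY)) = 0.1010

0.1010


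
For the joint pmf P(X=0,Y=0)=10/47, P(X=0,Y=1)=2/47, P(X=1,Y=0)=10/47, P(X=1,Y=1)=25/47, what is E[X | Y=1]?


P(Y=1) = 27/47
E[X|Y=1] = (0*2 + 1*25)/27 = 25/27

25/27


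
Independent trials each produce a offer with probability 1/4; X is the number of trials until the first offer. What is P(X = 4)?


P(X=4) = (1-p)^3 * p = (3/4)^3 * 1/4
= 27/64 * 1/4 = 27/256

27/256


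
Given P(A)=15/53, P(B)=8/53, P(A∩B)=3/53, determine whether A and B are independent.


P(A)*P(B) = 15/53*8/53 = 120/2809
P(A∩B) = 3/53 != 120/2809, so not independent

No, A and B are not independent


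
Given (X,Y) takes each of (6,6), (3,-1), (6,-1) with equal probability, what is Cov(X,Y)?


E[X]=5, E[Y]=4/3, E[XY]=9
Cov(X,Y) = E[XY] - E[X]E[Y] = 9 - 5*4/3 = 7/3

7/3


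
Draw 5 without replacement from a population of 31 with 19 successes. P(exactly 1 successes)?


P(X=1) = C(19,1)*C(12,4) / C(31,5)
= 19*495 / 169911
= 9405/169911 = 1045/18879

1045/18879


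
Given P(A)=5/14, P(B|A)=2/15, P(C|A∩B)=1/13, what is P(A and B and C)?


P(A∩B∩C) = P(A) * P(B|A) * P(C|A∩B)
= 5/14 * 2/15 * 1/13
= 1/21 * 1/13 = 1/273

1/273


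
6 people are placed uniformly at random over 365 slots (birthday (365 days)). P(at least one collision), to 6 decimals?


P(all different) = prod((365-i)/365 for i=0..5) = 0.959538
P(at least one match) = 1 - 0.959538 = 0.040462

0.040462


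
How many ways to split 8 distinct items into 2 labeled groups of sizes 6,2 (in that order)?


8! = 40320
Denominator: 6!=720 * 2!=2
Coefficient = 40320 / 1440 = 28

28


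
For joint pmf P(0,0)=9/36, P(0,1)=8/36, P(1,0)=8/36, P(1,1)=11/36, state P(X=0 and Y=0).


Read from table: P(X=0, Y=0) = 9/36 = 1/4

1/4


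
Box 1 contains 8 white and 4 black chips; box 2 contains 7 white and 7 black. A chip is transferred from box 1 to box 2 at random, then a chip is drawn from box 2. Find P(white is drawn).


P(transfer white) = 8/12 = 2/3; P(transfer black) = 1/3
If white transferred: Urn II has 8 white of 15, so P(white|white moved) = 8/15
If black transferred: Urn II has 7 white of 15, so P(white|black moved) = 7/15
By total probability: P(white) = 2/3*8/15 + 1/3*7/15 = 23/45

23/45


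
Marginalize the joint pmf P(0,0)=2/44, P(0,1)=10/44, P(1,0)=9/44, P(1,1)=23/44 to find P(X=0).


P(X=0) = P(0,0)+P(0,1) = 2/44 + 10/44 = 12/44 = 3/11

3/11


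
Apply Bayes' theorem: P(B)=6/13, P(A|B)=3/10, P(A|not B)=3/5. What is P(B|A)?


P(A) = P(A|B)P(B) + P(A|B')P(B') = 3/10*6/13 + 3/5*7/13 = 6/13
P(B|A) = P(A|B)P(B)/P(A) = (9/65)/(6/13) = 3/10

3/10


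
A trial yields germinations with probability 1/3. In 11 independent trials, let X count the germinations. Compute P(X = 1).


P(X=1) = C(11,1) * p^1 * (1-p)^10
= 11 * 1/3 * 1024/59049
= 11264/177147

11264/177147


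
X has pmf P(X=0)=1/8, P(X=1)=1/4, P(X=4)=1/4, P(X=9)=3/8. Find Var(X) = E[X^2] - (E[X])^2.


E[X] = 37/8, E[X^2] = 277/8
Var(X) = E[X^2] - (E[X])^2 = 277/8 - (37/8)^2 = 847/64

847/64


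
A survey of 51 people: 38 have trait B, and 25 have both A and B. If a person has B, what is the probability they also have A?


P(A|B) = P(A∩B)/P(B) = (25/51)/(38/51) = 25/38

25/38


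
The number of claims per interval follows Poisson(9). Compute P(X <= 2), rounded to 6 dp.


P(X<=2) = e^(-9)*9^0/0! + e^(-9)*9^1/1! + e^(-9)*9^2/2!
≈ 0.0001234098 + 0.0011106882 + 0.0049980971
= 0.0062321951
≈ 0.006232

0.006232


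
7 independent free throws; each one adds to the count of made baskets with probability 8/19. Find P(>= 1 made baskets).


P(at least one) = 1 - P(none)
P(none) = (1 - 8/19)^7 = (11/19)^7 = 19487171/893871739
P(at least one) = 1 - 19487171/893871739 = 874384568/893871739

874384568/893871739


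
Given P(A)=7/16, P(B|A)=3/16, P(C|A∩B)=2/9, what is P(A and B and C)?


P(A∩B∩C) = P(A) * P(B|A) * P(C|A∩B)
= 7/16 * 3/16 * 2/9
= 21/256 * 2/9 = 7/384

7/384


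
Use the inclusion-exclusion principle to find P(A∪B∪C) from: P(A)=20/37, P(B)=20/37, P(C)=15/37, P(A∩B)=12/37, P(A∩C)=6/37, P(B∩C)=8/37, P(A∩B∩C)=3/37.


P(A∪B∪C) = P(A)+P(B)+P(C) - P(AB)-P(AC)-P(BC) + P(ABC)
= 20/37+20/37+15/37 - 12/37-6/37-8/37 + 3/37
= 32/37

32/37


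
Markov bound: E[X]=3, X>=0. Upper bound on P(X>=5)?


Markov: P(X >= a) <= E[X]/a
P(X >= 5) <= 3/5

3/5


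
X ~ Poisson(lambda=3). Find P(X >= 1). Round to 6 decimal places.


P(X>=1) = 1 - P(X<=0) = 1 - (e^(-3)*3^0/0!)
≈ 1 - 0.0497870684 = 0.9502129316
≈ 0.950213

0.950213


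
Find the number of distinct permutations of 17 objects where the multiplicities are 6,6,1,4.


17! = 355687428096000
Denominator: 6!=720 * 6!=720 * 1!=1 * 4!=24
Coefficient = 355687428096000 / 12441600 = 28588560

28588560


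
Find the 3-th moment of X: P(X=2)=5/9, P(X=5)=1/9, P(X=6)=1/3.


E[X^3] = sum(x^3 * P(x))
= 8*5/9 + 125*1/9 + 216*1/3
= 271/3

271/3


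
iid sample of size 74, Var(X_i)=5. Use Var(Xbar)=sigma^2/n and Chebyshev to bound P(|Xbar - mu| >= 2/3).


Var(Xbar) = Var(X)/n = 5/74
Chebyshev: P(|Xbar-mu| >= 2/3) <= Var(Xbar)/(2/3)^2 = (5/74)/(4/9) = 45/296

45/296


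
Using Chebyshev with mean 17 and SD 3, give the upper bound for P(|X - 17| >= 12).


k = 12/3 = 4
Chebyshev: P(|X-mu| >= k*sigma) <= 1/k^2 = 1/4^2 = 1/16

1/16


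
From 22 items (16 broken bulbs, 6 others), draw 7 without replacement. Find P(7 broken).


P(X=7) = C(16,7)*C(6,0) / C(22,7)
= 11440*1 / 170544
= 11440/170544 = 65/969

65/969


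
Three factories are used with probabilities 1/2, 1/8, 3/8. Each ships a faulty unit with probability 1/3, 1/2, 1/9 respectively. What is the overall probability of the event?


P(A) = P(A|B1)P(B1) + P(A|B2)P(B2) + P(A|B3)P(B3)
= 1/3*1/2 + 1/2*1/8 + 1/9*3/8
= 1/6 + 1/16 + 1/24 = 13/48

13/48


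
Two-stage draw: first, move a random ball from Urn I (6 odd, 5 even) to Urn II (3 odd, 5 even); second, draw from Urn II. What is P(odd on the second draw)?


P(transfer odd) = 6/11; P(transfer even) = 5/11
If odd transferred: Urn II has 4 odd of 9, so P(odd|odd moved) = 4/9
If even transferred: Urn II has 3 odd of 9, so P(odd|even moved) = 1/3
By total probability: P(odd) = 6/11*4/9 + 5/11*1/3 = 13/33

13/33


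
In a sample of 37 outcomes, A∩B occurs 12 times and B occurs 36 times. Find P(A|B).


P(A|B) = P(A∩B)/P(B) = (12/37)/(36/37) = 12/36 = 1/3

1/3


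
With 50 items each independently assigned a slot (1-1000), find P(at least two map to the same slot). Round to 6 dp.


P(all different) = prod((1000-i)/1000 for i=0..49) = 0.287731
P(at least one match) = 1 - 0.287731 = 0.712269

0.712269


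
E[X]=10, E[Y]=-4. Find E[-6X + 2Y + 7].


E[-6X + 2Y + 7] = -6*E[X] + 2*E[Y] + 7
= (-6)*(10) + (2)*(-4) + (7)
= -60 - 8 + 7 = -61

-61


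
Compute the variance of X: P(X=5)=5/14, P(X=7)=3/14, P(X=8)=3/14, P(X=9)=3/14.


E[X] = 97/14, E[X^2] = 101/2
Var(X) = E[X^2] - (E[X])^2 = 101/2 - (97/14)^2 = 489/196

489/196


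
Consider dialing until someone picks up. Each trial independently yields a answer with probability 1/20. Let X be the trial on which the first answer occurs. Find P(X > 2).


P(X > 2) = P(first 2 trials all fail) = (1-p)^2 = (19/20)^2 = 361/400

361/400


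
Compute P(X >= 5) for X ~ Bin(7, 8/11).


P(X>=5) = P(X=5) + P(X=6) + P(X=7)
= 6193152/19487171 + 5505024/19487171 + 2097152/19487171
= 13795328/19487171

13795328/19487171


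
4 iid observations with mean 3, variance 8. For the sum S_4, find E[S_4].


E[S_n] = n*E[X_1] = 4*3 = 12

12


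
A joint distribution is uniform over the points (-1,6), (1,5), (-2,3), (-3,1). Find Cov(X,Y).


E[X]=-5/4, E[Y]=15/4, E[XY]=-5/2
Cov(X,Y) = E[XY] - E[X]E[Y] = -5/2 + 5/4*15/4 = 35/16

35/16


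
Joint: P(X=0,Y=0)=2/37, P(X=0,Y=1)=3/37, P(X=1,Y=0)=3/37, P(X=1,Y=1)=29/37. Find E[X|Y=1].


P(Y=1) = 32/37
E[X|Y=1] = (0*3 + 1*29)/32 = 29/32

29/32


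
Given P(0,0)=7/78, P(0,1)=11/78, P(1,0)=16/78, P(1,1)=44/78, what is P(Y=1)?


P(Y=1) = P(0,1)+P(1,1) = 11/78 + 44/78 = 55/78

55/78


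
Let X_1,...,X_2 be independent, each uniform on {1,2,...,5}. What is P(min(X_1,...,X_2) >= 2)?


P(min >= 2) = P(all X_i >= 2) = (P(X_1 >= 2))^2
= (4/5)^2 = 16/25

16/25


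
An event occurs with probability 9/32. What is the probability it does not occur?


P(A') = 1 - P(A) = 1 - 9/32 = 23/32

23/32


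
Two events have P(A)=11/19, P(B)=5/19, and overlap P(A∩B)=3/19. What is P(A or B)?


P(A∪B) = P(A) + P(B) - P(A∩B)
= 11/19 + 5/19 - 3/19 = 13/19

13/19


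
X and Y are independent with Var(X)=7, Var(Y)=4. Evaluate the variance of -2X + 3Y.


Independence => Cov(X,Y)=0
Var(-2X + 3Y) = (-2)^2*Var(X) + 3^2*Var(Y)
= 4*7 + 9*4 = 64

64


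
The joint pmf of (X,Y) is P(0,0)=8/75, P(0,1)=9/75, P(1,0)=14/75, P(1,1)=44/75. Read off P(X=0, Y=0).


Read from table: P(X=0, Y=0) = 8/75

8/75


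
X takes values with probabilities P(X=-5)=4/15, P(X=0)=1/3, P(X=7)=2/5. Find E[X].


E[X] = sum(x * P(x))
= -5*4/15 + 0*1/3 + 7*2/5
= 22/15

22/15


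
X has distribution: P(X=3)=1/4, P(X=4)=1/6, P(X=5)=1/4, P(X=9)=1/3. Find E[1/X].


E[1/X] = sum(g(x)*P(x))
= 1/3*1/4 + 1/4*1/6 + 1/5*1/4 + 1/9*1/3
= 229/1080

229/1080


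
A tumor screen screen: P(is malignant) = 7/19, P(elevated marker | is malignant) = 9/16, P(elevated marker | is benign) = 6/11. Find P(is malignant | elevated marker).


P(A) = P(A|B)P(B) + P(A|B')P(B') = 9/16*7/19 + 6/11*12/19 = 1845/3344
P(B|A) = P(A|B)P(B)/P(A) = (63/304)/(1845/3344) = 77/205

77/205


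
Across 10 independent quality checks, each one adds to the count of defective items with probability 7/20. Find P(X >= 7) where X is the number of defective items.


P(X>=7) = P(X=7) + P(X=8) + P(X=9) + P(X=10)
= 5427971913/256000000000 + 8768262321/2048000000000 + 524596891/1024000000000 + 282475249/10240000000000
= 66622158071/2560000000000

66622158071/2560000000000


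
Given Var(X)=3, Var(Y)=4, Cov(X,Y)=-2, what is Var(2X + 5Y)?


Var(2X + 5Y) = 2^2*Var(X) + 5^2*Var(Y) + 2*2*5*Cov(X,Y)
= 4*3 + 25*4 + 20*(-2)
= 12 + 100 - 40 = 72

72


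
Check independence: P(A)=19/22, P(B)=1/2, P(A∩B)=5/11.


P(A)*P(B) = 19/22*1/2 = 19/44
P(A∩B) = 5/11 != 19/44, so not independent

No, A and B are not independent


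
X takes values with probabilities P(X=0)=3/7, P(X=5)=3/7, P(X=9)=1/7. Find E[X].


E[X] = sum(x * P(x))
= 0*3/7 + 5*3/7 + 9*1/7
= 24/7

24/7


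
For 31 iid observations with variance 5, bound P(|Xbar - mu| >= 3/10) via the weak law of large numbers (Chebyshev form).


Var(Xbar) = Var(X)/n = 5/31
Chebyshev: P(|Xbar-mu| >= 3/10) <= Var(Xbar)/(3/10)^2 = (5/31)/(9/100) = 500/279
Bound exceeds 1, so trivial bound: 1

1
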